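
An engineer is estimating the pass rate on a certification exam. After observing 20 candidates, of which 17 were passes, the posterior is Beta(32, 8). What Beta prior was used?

Beta(15, 5)

Beta is conjugate to the binomial likelihood: posterior = Beta(a+s, b+f).
Subtract the data counts: 32−17=15, 8−3=5.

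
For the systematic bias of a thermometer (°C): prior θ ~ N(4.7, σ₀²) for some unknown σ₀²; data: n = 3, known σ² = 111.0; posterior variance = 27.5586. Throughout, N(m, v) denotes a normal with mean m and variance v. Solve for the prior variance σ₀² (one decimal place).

Posterior precision equals prior precision plus data precision: 1/σ_n² = 1/σ₀² + n/σ².
So 1/σ₀² = 1/27.5586 − 3/111.0 = 0.036286 − 0.027027 = 0.009259.
Hence σ₀² = 1/0.009259 ≈ 108.0.

σ₀² = 108.0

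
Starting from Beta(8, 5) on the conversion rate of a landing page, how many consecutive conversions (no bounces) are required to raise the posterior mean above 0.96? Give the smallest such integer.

k = 113

After k conversions and 0 bounces the posterior is Beta(8+k, 5), with mean (8+k)/(8+5+k).
Set (8+k)/(13+k) > 0.96 and solve: k > (0.96·13 − 8)/(1 − 0.96) = 112.000.
The smallest integer exceeding 112.000 is 113.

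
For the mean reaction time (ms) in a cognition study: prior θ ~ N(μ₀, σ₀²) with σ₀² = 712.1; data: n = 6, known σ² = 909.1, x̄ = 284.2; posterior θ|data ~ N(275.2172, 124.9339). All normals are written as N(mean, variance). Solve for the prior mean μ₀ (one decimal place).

μ₀ = 233.0

With known observation variance, the Normal–Normal posterior has precision τ_n = τ₀ + n/σ² and mean μ_n = (τ₀μ₀ + (n/σ²)x̄)/τ_n.
Here τ₀ = 1/712.1 = 0.001404 and τ_data = 6/909.1 = 0.006600, so τ_n = 0.008004.
Rearranging for μ₀: μ₀ = (μ_n·τ_n − τ_data·x̄)/τ₀ = (275.2172·0.008004 − 0.006600·284.2) / 0.001404 = 0.327118/0.001404 ≈ 233.0.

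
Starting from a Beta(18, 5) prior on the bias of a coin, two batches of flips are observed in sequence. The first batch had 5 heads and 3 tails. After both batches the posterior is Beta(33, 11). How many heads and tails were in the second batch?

10 heads and 3 tails

Because Beta–binomial updating is additive in the counts, the combined data contributed (α_post−α_prior, β_post−β_prior) successes and failures.
Total across both batches: 33−18=15 heads, 11−5=6 tails.
Subtract the first batch: 15−5=10 heads and 6−3=3 tails.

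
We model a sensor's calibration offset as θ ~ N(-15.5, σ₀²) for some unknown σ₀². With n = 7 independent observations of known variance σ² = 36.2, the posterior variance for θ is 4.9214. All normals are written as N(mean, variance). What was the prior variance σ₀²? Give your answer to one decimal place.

Posterior precision equals prior precision plus data precision: 1/σ_n² = 1/σ₀² + n/σ².
So 1/σ₀² = 1/4.9214 − 7/36.2 = 0.203194 − 0.193370 = 0.009824.
Hence σ₀² = 1/0.009824 ≈ 101.8.

σ₀² = 101.8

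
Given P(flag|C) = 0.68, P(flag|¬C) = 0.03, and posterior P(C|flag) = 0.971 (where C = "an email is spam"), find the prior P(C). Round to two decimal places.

In odds form, posterior odds = prior odds × likelihood ratio, so prior odds = posterior odds ÷ LR.
Posterior odds = 0.971/(1−0.971) = 33.4828. LR = 0.68/0.03 = 22.6667.
Prior odds = 33.4828/22.6667 = 1.4772, so P(C) = 1.4772/(1+1.4772) ≈ 0.60.

P(C) = 0.60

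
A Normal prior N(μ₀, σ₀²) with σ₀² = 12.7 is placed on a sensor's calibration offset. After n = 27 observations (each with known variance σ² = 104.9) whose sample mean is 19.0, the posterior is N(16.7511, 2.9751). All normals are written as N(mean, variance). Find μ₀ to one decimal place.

μ₀ = 9.4

The posterior mean is a precision-weighted average: μ_n = (τ₀μ₀ + τ_data·x̄)/(τ₀+τ_data), with τ₀=1/σ₀² and τ_data=n/σ².
Here τ₀ = 1/12.7 = 0.078740 and τ_data = 27/104.9 = 0.257388, so τ_n = 0.336128.
Rearranging for μ₀: μ₀ = (μ_n·τ_n − τ_data·x̄)/τ₀ = (16.7511·0.336128 − 0.257388·19.0) / 0.078740 = 0.740142/0.078740 ≈ 9.4.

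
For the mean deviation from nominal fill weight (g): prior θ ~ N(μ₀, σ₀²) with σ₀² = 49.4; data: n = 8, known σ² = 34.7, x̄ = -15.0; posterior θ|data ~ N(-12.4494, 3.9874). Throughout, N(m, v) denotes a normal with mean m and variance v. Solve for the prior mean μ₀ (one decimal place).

The posterior mean is a precision-weighted average: μ_n = (τ₀μ₀ + τ_data·x̄)/(τ₀+τ_data), with τ₀=1/σ₀² and τ_data=n/σ².
Here τ₀ = 1/49.4 = 0.020243 and τ_data = 8/34.7 = 0.230548, so τ_n = 0.250791.
Rearranging for μ₀: μ₀ = (μ_n·τ_n − τ_data·x̄)/τ₀ = (-12.4494·0.250791 − 0.230548·-15.0) / 0.020243 = 0.336023/0.020243 ≈ 16.6.

μ₀ = 16.6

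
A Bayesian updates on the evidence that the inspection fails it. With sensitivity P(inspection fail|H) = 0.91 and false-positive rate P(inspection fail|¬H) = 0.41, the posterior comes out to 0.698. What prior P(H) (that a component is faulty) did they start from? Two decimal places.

P(H) = 0.51

Bayes' rule in odds form gives O(H|E) = O(H)·[P(E|H)/P(E|¬H)], hence O(H) = O(H|E)/LR.
Posterior odds = 0.698/(1−0.698) = 2.3113. LR = 0.91/0.41 = 2.2195.
Prior odds = 2.3113/2.2195 = 1.0414, so P(H) = 1.0414/(1+1.0414) ≈ 0.51.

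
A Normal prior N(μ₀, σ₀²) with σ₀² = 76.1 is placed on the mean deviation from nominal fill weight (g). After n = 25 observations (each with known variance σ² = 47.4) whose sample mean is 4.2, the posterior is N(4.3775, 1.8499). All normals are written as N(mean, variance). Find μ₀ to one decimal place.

μ₀ = 11.5

With known observation variance, the Normal–Normal posterior has precision τ_n = τ₀ + n/σ² and mean μ_n = (τ₀μ₀ + (n/σ²)x̄)/τ_n.
Here τ₀ = 1/76.1 = 0.013141 and τ_data = 25/47.4 = 0.527426, so τ_n = 0.540567.
Rearranging for μ₀: μ₀ = (μ_n·τ_n − τ_data·x̄)/τ₀ = (4.3775·0.540567 − 0.527426·4.2) / 0.013141 = 0.151143/0.013141 ≈ 11.5.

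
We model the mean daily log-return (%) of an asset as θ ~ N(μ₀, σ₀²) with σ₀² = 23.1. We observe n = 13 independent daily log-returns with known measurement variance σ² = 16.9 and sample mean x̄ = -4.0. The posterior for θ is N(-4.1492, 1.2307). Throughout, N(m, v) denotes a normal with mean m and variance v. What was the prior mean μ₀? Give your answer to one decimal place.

μ₀ = -6.8

The posterior mean is a precision-weighted average: μ_n = (τ₀μ₀ + τ_data·x̄)/(τ₀+τ_data), with τ₀=1/σ₀² and τ_data=n/σ².
Here τ₀ = 1/23.1 = 0.043290 and τ_data = 13/16.9 = 0.769231, so τ_n = 0.812521.
Rearranging for μ₀: μ₀ = (μ_n·τ_n − τ_data·x̄)/τ₀ = (-4.1492·0.812521 − 0.769231·-4.0) / 0.043290 = -0.294388/0.043290 ≈ -6.8.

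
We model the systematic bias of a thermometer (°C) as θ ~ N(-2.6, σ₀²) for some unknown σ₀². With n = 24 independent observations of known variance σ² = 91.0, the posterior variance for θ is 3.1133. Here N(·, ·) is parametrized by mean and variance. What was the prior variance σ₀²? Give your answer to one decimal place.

σ₀² = 17.4

For the Normal–Normal model with known σ², precisions add: τ_n = τ₀ + n/σ².
So 1/σ₀² = 1/3.1133 − 24/91.0 = 0.321203 − 0.263736 = 0.057467.
Hence σ₀² = 1/0.057467 ≈ 17.4.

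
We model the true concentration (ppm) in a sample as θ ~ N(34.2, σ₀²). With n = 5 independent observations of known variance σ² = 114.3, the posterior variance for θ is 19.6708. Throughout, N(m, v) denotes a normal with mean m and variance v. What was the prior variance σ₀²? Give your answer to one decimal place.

σ₀² = 141.0

For the Normal–Normal model with known σ², precisions add: τ_n = τ₀ + n/σ².
So 1/σ₀² = 1/19.6708 − 5/114.3 = 0.050837 − 0.043745 = 0.007092.
Hence σ₀² = 1/0.007092 ≈ 141.0.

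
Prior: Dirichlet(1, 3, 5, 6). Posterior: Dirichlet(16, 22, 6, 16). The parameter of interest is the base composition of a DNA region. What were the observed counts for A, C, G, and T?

For a Dirichlet(α) prior with multinomial counts c, the posterior is Dirichlet(α + c) componentwise.
Counts are posterior − prior componentwise: 16−1=15, 22−3=19, 6−5=1, 16−6=10.

counts (15, 19, 1, 10)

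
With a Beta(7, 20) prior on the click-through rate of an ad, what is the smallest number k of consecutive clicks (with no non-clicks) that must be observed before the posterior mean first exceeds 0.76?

After k clicks and 0 non-clicks the posterior is Beta(7+k, 20), with mean (7+k)/(7+20+k).
Set (7+k)/(27+k) > 0.76 and solve: k > (0.76·27 − 7)/(1 − 0.76) = 56.333.
The smallest integer exceeding 56.333 is 57.

k = 57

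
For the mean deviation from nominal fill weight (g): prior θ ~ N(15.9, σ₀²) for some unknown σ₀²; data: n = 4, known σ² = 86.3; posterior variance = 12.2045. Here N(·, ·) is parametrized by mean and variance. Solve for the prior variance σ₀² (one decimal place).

σ₀² = 28.1

For the Normal–Normal model with known σ², precisions add: τ_n = τ₀ + n/σ².
So 1/σ₀² = 1/12.2045 − 4/86.3 = 0.081937 − 0.046350 = 0.035587.
Hence σ₀² = 1/0.035587 ≈ 28.1.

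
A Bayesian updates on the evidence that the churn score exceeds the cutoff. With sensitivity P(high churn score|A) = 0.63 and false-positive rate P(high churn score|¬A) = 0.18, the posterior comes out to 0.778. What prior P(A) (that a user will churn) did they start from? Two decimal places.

P(A) = 0.50

In odds form, posterior odds = prior odds × likelihood ratio, so prior odds = posterior odds ÷ LR.
Posterior odds = 0.778/(1−0.778) = 3.5045. LR = 0.63/0.18 = 3.5000.
Prior odds = 3.5045/3.5000 = 1.0013, so P(A) = 1.0013/(1+1.0013) ≈ 0.50.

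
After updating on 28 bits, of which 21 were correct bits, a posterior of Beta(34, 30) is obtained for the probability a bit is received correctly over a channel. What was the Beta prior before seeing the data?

A Beta(a, b) prior with s successes and f failures in binomial data gives a Beta(a+s, b+f) posterior.
Subtract the data counts: 34−21=13, 30−7=23.

Beta(13, 23)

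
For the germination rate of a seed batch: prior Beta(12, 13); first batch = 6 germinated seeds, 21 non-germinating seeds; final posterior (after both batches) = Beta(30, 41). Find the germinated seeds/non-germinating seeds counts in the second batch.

12 germinated seeds and 7 non-germinating seeds

Sequential conjugate updates are equivalent to a single update on the pooled data, so total successes = posterior α − prior α and total failures = posterior β − prior β.
Total across both batches: 30−12=18 germinated seeds, 41−13=28 non-germinating seeds.
Subtract the first batch: 18−6=12 germinated seeds and 28−21=7 non-germinating seeds.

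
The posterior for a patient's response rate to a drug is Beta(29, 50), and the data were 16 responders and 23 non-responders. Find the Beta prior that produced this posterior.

Beta(13, 27)

A Beta(a, b) prior with s successes and f failures in binomial data gives a Beta(a+s, b+f) posterior.
Subtract the data counts: 29−16=13, 50−23=27.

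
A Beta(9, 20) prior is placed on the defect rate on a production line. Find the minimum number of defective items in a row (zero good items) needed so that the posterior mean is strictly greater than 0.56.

After k defective items and 0 good items the posterior is Beta(9+k, 20), with mean (9+k)/(9+20+k).
Set (9+k)/(29+k) > 0.56 and solve: k > (0.56·29 − 9)/(1 − 0.56) = 16.455.
The smallest integer exceeding 16.455 is 17.

k = 17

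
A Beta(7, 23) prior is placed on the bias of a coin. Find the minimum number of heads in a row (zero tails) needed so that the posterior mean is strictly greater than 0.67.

k = 40

After k heads and 0 tails the posterior is Beta(7+k, 23), with mean (7+k)/(7+23+k).
Set (7+k)/(30+k) > 0.67 and solve: k > (0.67·30 − 7)/(1 − 0.67) = 39.697.
The smallest integer exceeding 39.697 is 40.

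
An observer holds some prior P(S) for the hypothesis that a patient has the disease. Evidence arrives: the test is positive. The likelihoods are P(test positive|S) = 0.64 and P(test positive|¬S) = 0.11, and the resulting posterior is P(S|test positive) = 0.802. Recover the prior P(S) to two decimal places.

Bayes' rule in odds form gives O(S|E) = O(S)·[P(E|S)/P(E|¬S)], hence O(S) = O(S|E)/LR.
Posterior odds = 0.802/(1−0.802) = 4.0505. LR = 0.64/0.11 = 5.8182.
Prior odds = 4.0505/5.8182 = 0.6962, so P(S) = 0.6962/(1+0.6962) ≈ 0.41.

P(S) = 0.41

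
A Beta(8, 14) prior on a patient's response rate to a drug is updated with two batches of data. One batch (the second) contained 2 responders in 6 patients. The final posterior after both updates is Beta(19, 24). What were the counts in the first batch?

9 responders and 6 non-responders

Because Beta–binomial updating is additive in the counts, the combined data contributed (α_post−α_prior, β_post−β_prior) successes and failures.
Total across both batches: 19−8=11 responders, 24−14=10 non-responders.
Subtract the second batch: 11−2=9 responders and 10−4=6 non-responders.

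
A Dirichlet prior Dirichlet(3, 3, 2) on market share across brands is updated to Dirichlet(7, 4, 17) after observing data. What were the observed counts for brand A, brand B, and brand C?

For a Dirichlet(α) prior with multinomial counts c, the posterior is Dirichlet(α + c) componentwise.
Counts are posterior − prior componentwise: 7−3=4, 4−3=1, 17−2=15.

counts (4, 1, 15)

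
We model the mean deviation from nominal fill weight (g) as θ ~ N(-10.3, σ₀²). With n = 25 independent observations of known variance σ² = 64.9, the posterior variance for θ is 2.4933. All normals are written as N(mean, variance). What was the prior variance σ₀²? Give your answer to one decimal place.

For the Normal–Normal model with known σ², precisions add: τ_n = τ₀ + n/σ².
So 1/σ₀² = 1/2.4933 − 25/64.9 = 0.401075 − 0.385208 = 0.015867.
Hence σ₀² = 1/0.015867 ≈ 63.0.

σ₀² = 63.0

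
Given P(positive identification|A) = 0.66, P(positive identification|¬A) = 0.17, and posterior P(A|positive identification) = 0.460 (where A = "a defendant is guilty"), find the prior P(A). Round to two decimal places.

P(A) = 0.18

In odds form, posterior odds = prior odds × likelihood ratio, so prior odds = posterior odds ÷ LR.
Posterior odds = 0.460/(1−0.460) = 0.8519. LR = 0.66/0.17 = 3.8824.
Prior odds = 0.8519/3.8824 = 0.2194, so P(A) = 0.2194/(1+0.2194) ≈ 0.18.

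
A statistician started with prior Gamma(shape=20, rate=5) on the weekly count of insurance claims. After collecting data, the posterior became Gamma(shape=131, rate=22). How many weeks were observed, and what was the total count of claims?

n = 17 weeks with total 111 claims

Gamma–Poisson conjugacy: posterior shape = α + Σxᵢ, posterior rate = β + n.
Matching: Σxᵢ = 131 − 20 = 111 and n = 22 − 5 = 17.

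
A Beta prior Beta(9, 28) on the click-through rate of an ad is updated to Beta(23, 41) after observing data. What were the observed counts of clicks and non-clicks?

A Beta(α, β) prior with s successes and f failures in binomial data gives a Beta(α+s, β+f) posterior.
So s = 23 − 9 = 14 and f = 41 − 28 = 13.

14 clicks and 13 non-clicks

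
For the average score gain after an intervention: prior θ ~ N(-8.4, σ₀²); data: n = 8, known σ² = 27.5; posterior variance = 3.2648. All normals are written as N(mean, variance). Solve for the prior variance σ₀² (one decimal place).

σ₀² = 65.0

Posterior precision equals prior precision plus data precision: 1/σ_n² = 1/σ₀² + n/σ².
So 1/σ₀² = 1/3.2648 − 8/27.5 = 0.306297 − 0.290909 = 0.015388.
Hence σ₀² = 1/0.015388 ≈ 65.0.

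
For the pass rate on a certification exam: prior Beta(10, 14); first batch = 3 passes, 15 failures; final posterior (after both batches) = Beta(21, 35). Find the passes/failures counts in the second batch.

Because Beta–binomial updating is additive in the counts, the combined data contributed (α_post−α_prior, β_post−β_prior) successes and failures.
Total across both batches: 21−10=11 passes, 35−14=21 failures.
Subtract the first batch: 11−3=8 passes and 21−15=6 failures.

8 passes and 6 failures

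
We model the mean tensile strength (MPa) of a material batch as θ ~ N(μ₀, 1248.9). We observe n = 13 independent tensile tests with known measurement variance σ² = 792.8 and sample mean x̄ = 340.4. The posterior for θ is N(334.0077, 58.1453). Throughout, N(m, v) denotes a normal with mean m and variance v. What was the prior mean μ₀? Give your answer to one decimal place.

With known observation variance, the Normal–Normal posterior has precision τ_n = τ₀ + n/σ² and mean μ_n = (τ₀μ₀ + (n/σ²)x̄)/τ_n.
Here τ₀ = 1/1248.9 = 0.000801 and τ_data = 13/792.8 = 0.016398, so τ_n = 0.017199.
Rearranging for μ₀: μ₀ = (μ_n·τ_n − τ_data·x̄)/τ₀ = (334.0077·0.017199 − 0.016398·340.4) / 0.000801 = 0.162719/0.000801 ≈ 203.1.

μ₀ = 203.1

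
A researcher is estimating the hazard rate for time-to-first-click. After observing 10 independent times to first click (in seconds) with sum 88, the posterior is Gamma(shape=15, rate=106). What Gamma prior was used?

For an exponential likelihood with a Gamma(α, β) prior on the rate, n observations with total T give posterior Gamma(α+n, β+T).
So α = 15 − 10 = 5 and β = 106 − 88 = 18.

Gamma(shape=5, rate=18)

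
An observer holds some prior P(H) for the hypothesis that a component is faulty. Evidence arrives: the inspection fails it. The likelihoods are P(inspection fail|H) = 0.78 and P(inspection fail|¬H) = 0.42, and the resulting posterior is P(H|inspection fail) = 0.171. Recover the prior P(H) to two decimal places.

In odds form, posterior odds = prior odds × likelihood ratio, so prior odds = posterior odds ÷ LR.
Posterior odds = 0.171/(1−0.171) = 0.2063. LR = 0.78/0.42 = 1.8571.
Prior odds = 0.2063/1.8571 = 0.1111, so P(H) = 0.1111/(1+0.1111) ≈ 0.10.

P(H) = 0.10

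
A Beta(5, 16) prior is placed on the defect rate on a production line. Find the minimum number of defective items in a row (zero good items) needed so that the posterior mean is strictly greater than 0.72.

After k defective items and 0 good items the posterior is Beta(5+k, 16), with mean (5+k)/(5+16+k).
Set (5+k)/(21+k) > 0.72 and solve: k > (0.72·21 − 5)/(1 − 0.72) = 36.143.
The smallest integer exceeding 36.143 is 37.

k = 37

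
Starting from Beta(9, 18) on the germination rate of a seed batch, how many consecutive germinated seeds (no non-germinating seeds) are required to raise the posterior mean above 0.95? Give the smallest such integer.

k = 334

After k germinated seeds and 0 non-germinating seeds the posterior is Beta(9+k, 18), with mean (9+k)/(9+18+k).
Set (9+k)/(27+k) > 0.95 and solve: k > (0.95·27 − 9)/(1 − 0.95) = 333.000.
The smallest integer exceeding 333.000 is 334.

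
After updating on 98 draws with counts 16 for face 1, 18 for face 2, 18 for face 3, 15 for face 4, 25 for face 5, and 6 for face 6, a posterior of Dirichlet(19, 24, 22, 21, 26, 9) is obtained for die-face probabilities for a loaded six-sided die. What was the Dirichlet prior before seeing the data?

Dirichlet(3, 6, 4, 6, 1, 3)

For a Dirichlet(α) prior with multinomial counts c, the posterior is Dirichlet(α + c) componentwise.
Subtract each count from the matching posterior parameter: 19−16=3, 24−18=6, 22−18=4, 21−15=6, 26−25=1, 9−6=3.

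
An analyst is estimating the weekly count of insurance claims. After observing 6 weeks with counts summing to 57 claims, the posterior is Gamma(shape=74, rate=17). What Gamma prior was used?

A Gamma(α, β) prior (rate parametrization) on a Poisson rate with n observations summing to S gives posterior Gamma(α+S, β+n).
So α = 74 − 57 = 17 and β = 17 − 6 = 11.

Gamma(shape=17, rate=11)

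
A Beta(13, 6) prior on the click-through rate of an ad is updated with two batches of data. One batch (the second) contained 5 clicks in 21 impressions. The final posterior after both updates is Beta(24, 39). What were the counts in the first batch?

6 clicks and 17 non-clicks

Because Beta–binomial updating is additive in the counts, the combined data contributed (α_post−α_prior, β_post−β_prior) successes and failures.
Total across both batches: 24−13=11 clicks, 39−6=33 non-clicks.
Subtract the second batch: 11−5=6 clicks and 33−16=17 non-clicks.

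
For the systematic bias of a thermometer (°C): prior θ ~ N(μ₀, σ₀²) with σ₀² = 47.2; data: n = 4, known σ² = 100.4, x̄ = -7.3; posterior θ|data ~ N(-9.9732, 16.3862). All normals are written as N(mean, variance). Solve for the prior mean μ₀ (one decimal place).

The posterior mean is a precision-weighted average: μ_n = (τ₀μ₀ + τ_data·x̄)/(τ₀+τ_data), with τ₀=1/σ₀² and τ_data=n/σ².
Here τ₀ = 1/47.2 = 0.021186 and τ_data = 4/100.4 = 0.039841, so τ_n = 0.061027.
Rearranging for μ₀: μ₀ = (μ_n·τ_n − τ_data·x̄)/τ₀ = (-9.9732·0.061027 − 0.039841·-7.3) / 0.021186 = -0.317795/0.021186 ≈ -15.0.

μ₀ = -15.0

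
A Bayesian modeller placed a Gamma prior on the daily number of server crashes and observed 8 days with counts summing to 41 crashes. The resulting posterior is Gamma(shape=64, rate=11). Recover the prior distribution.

Gamma(shape=23, rate=3)

Gamma–Poisson conjugacy: posterior shape = α + Σxᵢ, posterior rate = β + n.
So α = 64 − 41 = 23 and β = 11 − 8 = 3.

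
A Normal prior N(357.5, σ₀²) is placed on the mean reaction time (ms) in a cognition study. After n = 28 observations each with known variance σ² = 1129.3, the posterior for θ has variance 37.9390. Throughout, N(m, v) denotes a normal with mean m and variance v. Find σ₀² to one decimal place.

σ₀² = 639.4

Posterior precision equals prior precision plus data precision: 1/σ_n² = 1/σ₀² + n/σ².
So 1/σ₀² = 1/37.9390 − 28/1129.3 = 0.026358 − 0.024794 = 0.001564.
Hence σ₀² = 1/0.001564 ≈ 639.4.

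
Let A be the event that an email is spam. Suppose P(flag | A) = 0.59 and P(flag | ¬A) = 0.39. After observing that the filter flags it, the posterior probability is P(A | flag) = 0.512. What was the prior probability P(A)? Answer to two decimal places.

P(A) = 0.41

Bayes' rule in odds form gives O(A|E) = O(A)·[P(E|A)/P(E|¬A)], hence O(A) = O(A|E)/LR.
Posterior odds = 0.512/(1−0.512) = 1.0492. LR = 0.59/0.39 = 1.5128.
Prior odds = 1.0492/1.5128 = 0.6935, so P(A) = 0.6935/(1+0.6935) ≈ 0.41.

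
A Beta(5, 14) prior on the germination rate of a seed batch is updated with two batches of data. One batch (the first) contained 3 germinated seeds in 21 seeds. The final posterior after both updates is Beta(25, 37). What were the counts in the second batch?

Sequential conjugate updates are equivalent to a single update on the pooled data, so total successes = posterior α − prior α and total failures = posterior β − prior β.
Total across both batches: 25−5=20 germinated seeds, 37−14=23 non-germinating seeds.
Subtract the first batch: 20−3=17 germinated seeds and 23−18=5 non-germinating seeds.

17 germinated seeds and 5 non-germinating seeds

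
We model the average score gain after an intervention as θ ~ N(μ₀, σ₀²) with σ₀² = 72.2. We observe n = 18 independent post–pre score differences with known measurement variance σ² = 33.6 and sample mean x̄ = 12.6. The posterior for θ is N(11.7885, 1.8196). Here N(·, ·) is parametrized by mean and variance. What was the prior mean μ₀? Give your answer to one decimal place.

The posterior mean is a precision-weighted average: μ_n = (τ₀μ₀ + τ_data·x̄)/(τ₀+τ_data), with τ₀=1/σ₀² and τ_data=n/σ².
Here τ₀ = 1/72.2 = 0.013850 and τ_data = 18/33.6 = 0.535714, so τ_n = 0.549564.
Rearranging for μ₀: μ₀ = (μ_n·τ_n − τ_data·x̄)/τ₀ = (11.7885·0.549564 − 0.535714·12.6) / 0.013850 = -0.271461/0.013850 ≈ -19.6.

μ₀ = -19.6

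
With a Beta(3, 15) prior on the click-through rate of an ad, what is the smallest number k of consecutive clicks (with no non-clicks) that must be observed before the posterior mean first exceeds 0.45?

k = 10

After k clicks and 0 non-clicks the posterior is Beta(3+k, 15), with mean (3+k)/(3+15+k).
Set (3+k)/(18+k) > 0.45 and solve: k > (0.45·18 − 3)/(1 − 0.45) = 9.273.
The smallest integer exceeding 9.273 is 10.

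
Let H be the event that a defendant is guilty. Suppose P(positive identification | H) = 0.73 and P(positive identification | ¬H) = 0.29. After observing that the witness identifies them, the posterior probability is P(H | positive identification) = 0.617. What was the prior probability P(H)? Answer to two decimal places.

P(H) = 0.39

In odds form, posterior odds = prior odds × likelihood ratio, so prior odds = posterior odds ÷ LR.
Posterior odds = 0.617/(1−0.617) = 1.6110. LR = 0.73/0.29 = 2.5172.
Prior odds = 1.6110/2.5172 = 0.6400, so P(H) = 0.6400/(1+0.6400) ≈ 0.39.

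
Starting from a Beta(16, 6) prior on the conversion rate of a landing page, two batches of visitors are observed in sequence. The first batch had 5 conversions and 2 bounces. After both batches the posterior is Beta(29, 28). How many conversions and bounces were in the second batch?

8 conversions and 20 bounces

Sequential conjugate updates are equivalent to a single update on the pooled data, so total successes = posterior α − prior α and total failures = posterior β − prior β.
Total across both batches: 29−16=13 conversions, 28−6=22 bounces.
Subtract the first batch: 13−5=8 conversions and 22−2=20 bounces.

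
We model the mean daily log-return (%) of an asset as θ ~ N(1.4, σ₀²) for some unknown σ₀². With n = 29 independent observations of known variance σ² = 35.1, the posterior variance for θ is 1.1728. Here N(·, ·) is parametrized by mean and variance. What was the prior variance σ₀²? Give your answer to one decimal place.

For the Normal–Normal model with known σ², precisions add: τ_n = τ₀ + n/σ².
So 1/σ₀² = 1/1.1728 − 29/35.1 = 0.852660 − 0.826211 = 0.026449.
Hence σ₀² = 1/0.026449 ≈ 37.8.

σ₀² = 37.8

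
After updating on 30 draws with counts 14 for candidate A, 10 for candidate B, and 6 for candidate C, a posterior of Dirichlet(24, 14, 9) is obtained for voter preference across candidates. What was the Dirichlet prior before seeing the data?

For a Dirichlet(α) prior with multinomial counts c, the posterior is Dirichlet(α + c) componentwise.
Subtract each count from the matching posterior parameter: 24−14=10, 14−10=4, 9−6=3.

Dirichlet(10, 4, 3)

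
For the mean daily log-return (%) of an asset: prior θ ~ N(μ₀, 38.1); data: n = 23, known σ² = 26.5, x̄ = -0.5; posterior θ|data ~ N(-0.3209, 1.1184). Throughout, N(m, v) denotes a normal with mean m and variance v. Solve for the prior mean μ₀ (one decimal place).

μ₀ = 5.6

With known observation variance, the Normal–Normal posterior has precision τ_n = τ₀ + n/σ² and mean μ_n = (τ₀μ₀ + (n/σ²)x̄)/τ_n.
Here τ₀ = 1/38.1 = 0.026247 and τ_data = 23/26.5 = 0.867925, so τ_n = 0.894172.
Rearranging for μ₀: μ₀ = (μ_n·τ_n − τ_data·x̄)/τ₀ = (-0.3209·0.894172 − 0.867925·-0.5) / 0.026247 = 0.147023/0.026247 ≈ 5.6.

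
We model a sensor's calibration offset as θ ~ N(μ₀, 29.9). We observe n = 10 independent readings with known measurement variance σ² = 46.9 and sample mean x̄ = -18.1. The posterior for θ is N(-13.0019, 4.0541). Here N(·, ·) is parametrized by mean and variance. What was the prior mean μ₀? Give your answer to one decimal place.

With known observation variance, the Normal–Normal posterior has precision τ_n = τ₀ + n/σ² and mean μ_n = (τ₀μ₀ + (n/σ²)x̄)/τ_n.
Here τ₀ = 1/29.9 = 0.033445 and τ_data = 10/46.9 = 0.213220, so τ_n = 0.246665.
Rearranging for μ₀: μ₀ = (μ_n·τ_n − τ_data·x̄)/τ₀ = (-13.0019·0.246665 − 0.213220·-18.1) / 0.033445 = 0.652168/0.033445 ≈ 19.5.

μ₀ = 19.5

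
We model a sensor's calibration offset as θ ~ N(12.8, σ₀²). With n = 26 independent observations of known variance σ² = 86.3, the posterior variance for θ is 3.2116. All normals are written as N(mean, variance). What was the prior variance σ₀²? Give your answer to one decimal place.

σ₀² = 99.0

Posterior precision equals prior precision plus data precision: 1/σ_n² = 1/σ₀² + n/σ².
So 1/σ₀² = 1/3.2116 − 26/86.3 = 0.311371 − 0.301275 = 0.010096.
Hence σ₀² = 1/0.010096 ≈ 99.0.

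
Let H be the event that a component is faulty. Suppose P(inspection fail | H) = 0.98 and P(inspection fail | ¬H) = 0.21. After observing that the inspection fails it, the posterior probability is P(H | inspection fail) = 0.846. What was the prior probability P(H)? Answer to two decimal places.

Bayes' rule in odds form gives O(H|E) = O(H)·[P(E|H)/P(E|¬H)], hence O(H) = O(H|E)/LR.
Posterior odds = 0.846/(1−0.846) = 5.4935. LR = 0.98/0.21 = 4.6667.
Prior odds = 5.4935/4.6667 = 1.1772, so P(H) = 1.1772/(1+1.1772) ≈ 0.54.

P(H) = 0.54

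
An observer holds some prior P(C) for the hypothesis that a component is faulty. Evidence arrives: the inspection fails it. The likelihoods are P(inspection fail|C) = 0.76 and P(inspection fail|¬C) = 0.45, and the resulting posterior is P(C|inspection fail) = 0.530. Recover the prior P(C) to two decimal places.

Bayes' rule in odds form gives O(C|E) = O(C)·[P(E|C)/P(E|¬C)], hence O(C) = O(C|E)/LR.
Posterior odds = 0.530/(1−0.530) = 1.1277. LR = 0.76/0.45 = 1.6889.
Prior odds = 1.1277/1.6889 = 0.6677, so P(C) = 0.6677/(1+0.6677) ≈ 0.40.

P(C) = 0.40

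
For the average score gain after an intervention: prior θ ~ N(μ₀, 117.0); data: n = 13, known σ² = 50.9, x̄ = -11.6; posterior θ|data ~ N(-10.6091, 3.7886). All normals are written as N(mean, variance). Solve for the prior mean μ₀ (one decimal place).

With known observation variance, the Normal–Normal posterior has precision τ_n = τ₀ + n/σ² and mean μ_n = (τ₀μ₀ + (n/σ²)x̄)/τ_n.
Here τ₀ = 1/117.0 = 0.008547 and τ_data = 13/50.9 = 0.255403, so τ_n = 0.263950.
Rearranging for μ₀: μ₀ = (μ_n·τ_n − τ_data·x̄)/τ₀ = (-10.6091·0.263950 − 0.255403·-11.6) / 0.008547 = 0.162403/0.008547 ≈ 19.0.

μ₀ = 19.0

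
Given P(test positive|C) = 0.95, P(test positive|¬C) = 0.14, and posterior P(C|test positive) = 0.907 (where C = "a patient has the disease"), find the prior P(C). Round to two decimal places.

P(C) = 0.59

In odds form, posterior odds = prior odds × likelihood ratio, so prior odds = posterior odds ÷ LR.
Posterior odds = 0.907/(1−0.907) = 9.7527. LR = 0.95/0.14 = 6.7857.
Prior odds = 9.7527/6.7857 = 1.4372, so P(C) = 1.4372/(1+1.4372) ≈ 0.59.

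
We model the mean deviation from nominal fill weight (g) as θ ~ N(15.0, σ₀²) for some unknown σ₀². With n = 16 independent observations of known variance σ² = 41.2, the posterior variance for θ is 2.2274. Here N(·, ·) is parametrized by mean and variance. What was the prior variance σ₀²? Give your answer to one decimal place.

σ₀² = 16.5

Posterior precision equals prior precision plus data precision: 1/σ_n² = 1/σ₀² + n/σ².
So 1/σ₀² = 1/2.2274 − 16/41.2 = 0.448954 − 0.388350 = 0.060604.
Hence σ₀² = 1/0.060604 ≈ 16.5.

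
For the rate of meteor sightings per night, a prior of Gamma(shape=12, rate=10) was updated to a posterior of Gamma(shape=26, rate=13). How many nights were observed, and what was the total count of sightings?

n = 3 nights with total 14 sightings

Gamma–Poisson conjugacy: posterior shape = α + Σxᵢ, posterior rate = β + n.
Matching: Σxᵢ = 26 − 12 = 14 and n = 13 − 10 = 3.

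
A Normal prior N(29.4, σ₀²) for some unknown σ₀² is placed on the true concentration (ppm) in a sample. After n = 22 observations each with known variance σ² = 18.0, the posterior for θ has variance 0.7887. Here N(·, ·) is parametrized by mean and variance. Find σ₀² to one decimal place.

For the Normal–Normal model with known σ², precisions add: τ_n = τ₀ + n/σ².
So 1/σ₀² = 1/0.7887 − 22/18.0 = 1.267909 − 1.222222 = 0.045687.
Hence σ₀² = 1/0.045687 ≈ 21.9.

σ₀² = 21.9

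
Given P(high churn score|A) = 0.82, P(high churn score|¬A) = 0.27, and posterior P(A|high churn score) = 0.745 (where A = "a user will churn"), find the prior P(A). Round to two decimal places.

P(A) = 0.49

In odds form, posterior odds = prior odds × likelihood ratio, so prior odds = posterior odds ÷ LR.
Posterior odds = 0.745/(1−0.745) = 2.9216. LR = 0.82/0.27 = 3.0370.
Prior odds = 2.9216/3.0370 = 0.9620, so P(A) = 0.9620/(1+0.9620) ≈ 0.49.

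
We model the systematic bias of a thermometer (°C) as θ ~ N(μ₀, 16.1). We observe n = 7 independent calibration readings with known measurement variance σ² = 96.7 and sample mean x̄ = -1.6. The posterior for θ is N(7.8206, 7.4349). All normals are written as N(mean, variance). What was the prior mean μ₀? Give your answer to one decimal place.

The posterior mean is a precision-weighted average: μ_n = (τ₀μ₀ + τ_data·x̄)/(τ₀+τ_data), with τ₀=1/σ₀² and τ_data=n/σ².
Here τ₀ = 1/16.1 = 0.062112 and τ_data = 7/96.7 = 0.072389, so τ_n = 0.134501.
Rearranging for μ₀: μ₀ = (μ_n·τ_n − τ_data·x̄)/τ₀ = (7.8206·0.134501 − 0.072389·-1.6) / 0.062112 = 1.167701/0.062112 ≈ 18.8.

μ₀ = 18.8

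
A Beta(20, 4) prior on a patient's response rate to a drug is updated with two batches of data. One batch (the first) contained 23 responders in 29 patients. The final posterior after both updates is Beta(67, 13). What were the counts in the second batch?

24 responders and 3 non-responders

Because Beta–binomial updating is additive in the counts, the combined data contributed (α_post−α_prior, β_post−β_prior) successes and failures.
Total across both batches: 67−20=47 responders, 13−4=9 non-responders.
Subtract the first batch: 47−23=24 responders and 9−6=3 non-responders.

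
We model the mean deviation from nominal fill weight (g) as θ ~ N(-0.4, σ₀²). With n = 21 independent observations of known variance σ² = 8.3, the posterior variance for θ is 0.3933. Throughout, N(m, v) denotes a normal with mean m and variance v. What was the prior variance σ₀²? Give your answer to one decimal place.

For the Normal–Normal model with known σ², precisions add: τ_n = τ₀ + n/σ².
So 1/σ₀² = 1/0.3933 − 21/8.3 = 2.542588 − 2.530120 = 0.012468.
Hence σ₀² = 1/0.012468 ≈ 80.2.

σ₀² = 80.2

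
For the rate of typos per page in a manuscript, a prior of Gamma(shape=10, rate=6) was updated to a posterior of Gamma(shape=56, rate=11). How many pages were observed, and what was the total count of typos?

Gamma–Poisson conjugacy: posterior shape = α + Σxᵢ, posterior rate = β + n.
Matching: Σxᵢ = 56 − 10 = 46 and n = 11 − 6 = 5.

n = 5 pages with total 46 typos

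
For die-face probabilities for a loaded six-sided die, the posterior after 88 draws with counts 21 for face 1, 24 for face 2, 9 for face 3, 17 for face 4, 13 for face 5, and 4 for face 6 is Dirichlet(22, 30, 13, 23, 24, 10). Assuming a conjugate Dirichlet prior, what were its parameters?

For a Dirichlet(α) prior with multinomial counts c, the posterior is Dirichlet(α + c) componentwise.
Subtract each count from the matching posterior parameter: 22−21=1, 30−24=6, 13−9=4, 23−17=6, 24−13=11, 10−4=6.

Dirichlet(1, 6, 4, 6, 11, 6)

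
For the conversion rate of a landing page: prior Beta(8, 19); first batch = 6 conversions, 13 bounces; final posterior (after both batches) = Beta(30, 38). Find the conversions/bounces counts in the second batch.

Sequential conjugate updates are equivalent to a single update on the pooled data, so total successes = posterior α − prior α and total failures = posterior β − prior β.
Total across both batches: 30−8=22 conversions, 38−19=19 bounces.
Subtract the first batch: 22−6=16 conversions and 19−13=6 bounces.

16 conversions and 6 bounces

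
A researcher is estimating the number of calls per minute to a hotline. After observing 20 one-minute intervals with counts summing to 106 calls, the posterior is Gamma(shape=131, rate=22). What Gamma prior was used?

Gamma–Poisson conjugacy: posterior shape = α + Σxᵢ, posterior rate = β + n.
So α = 131 − 106 = 25 and β = 22 − 20 = 2.

Gamma(shape=25, rate=2)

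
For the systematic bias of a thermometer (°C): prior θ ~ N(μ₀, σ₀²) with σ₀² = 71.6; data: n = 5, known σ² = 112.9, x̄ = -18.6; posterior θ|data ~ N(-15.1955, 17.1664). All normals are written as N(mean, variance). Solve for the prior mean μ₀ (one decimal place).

With known observation variance, the Normal–Normal posterior has precision τ_n = τ₀ + n/σ² and mean μ_n = (τ₀μ₀ + (n/σ²)x̄)/τ_n.
Here τ₀ = 1/71.6 = 0.013966 and τ_data = 5/112.9 = 0.044287, so τ_n = 0.058253.
Rearranging for μ₀: μ₀ = (μ_n·τ_n − τ_data·x̄)/τ₀ = (-15.1955·0.058253 − 0.044287·-18.6) / 0.013966 = -0.061445/0.013966 ≈ -4.4.

μ₀ = -4.4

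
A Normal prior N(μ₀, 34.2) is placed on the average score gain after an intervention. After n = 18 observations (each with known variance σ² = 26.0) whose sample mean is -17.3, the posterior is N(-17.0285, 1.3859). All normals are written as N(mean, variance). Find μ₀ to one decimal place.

The posterior mean is a precision-weighted average: μ_n = (τ₀μ₀ + τ_data·x̄)/(τ₀+τ_data), with τ₀=1/σ₀² and τ_data=n/σ².
Here τ₀ = 1/34.2 = 0.029240 and τ_data = 18/26.0 = 0.692308, so τ_n = 0.721548.
Rearranging for μ₀: μ₀ = (μ_n·τ_n − τ_data·x̄)/τ₀ = (-17.0285·0.721548 − 0.692308·-17.3) / 0.029240 = -0.309952/0.029240 ≈ -10.6.

μ₀ = -10.6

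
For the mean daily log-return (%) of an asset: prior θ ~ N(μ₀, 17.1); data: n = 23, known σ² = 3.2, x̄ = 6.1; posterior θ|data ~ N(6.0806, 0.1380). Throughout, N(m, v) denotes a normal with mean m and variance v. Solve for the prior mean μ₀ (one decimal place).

μ₀ = 3.7

The posterior mean is a precision-weighted average: μ_n = (τ₀μ₀ + τ_data·x̄)/(τ₀+τ_data), with τ₀=1/σ₀² and τ_data=n/σ².
Here τ₀ = 1/17.1 = 0.058480 and τ_data = 23/3.2 = 7.187500, so τ_n = 7.245980.
Rearranging for μ₀: μ₀ = (μ_n·τ_n − τ_data·x̄)/τ₀ = (6.0806·7.245980 − 7.187500·6.1) / 0.058480 = 0.216156/0.058480 ≈ 3.7.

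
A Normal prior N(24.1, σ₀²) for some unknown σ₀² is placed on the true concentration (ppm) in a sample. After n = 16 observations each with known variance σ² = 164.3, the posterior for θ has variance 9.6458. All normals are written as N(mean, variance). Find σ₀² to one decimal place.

For the Normal–Normal model with known σ², precisions add: τ_n = τ₀ + n/σ².
So 1/σ₀² = 1/9.6458 − 16/164.3 = 0.103672 − 0.097383 = 0.006289.
Hence σ₀² = 1/0.006289 ≈ 159.0.

σ₀² = 159.0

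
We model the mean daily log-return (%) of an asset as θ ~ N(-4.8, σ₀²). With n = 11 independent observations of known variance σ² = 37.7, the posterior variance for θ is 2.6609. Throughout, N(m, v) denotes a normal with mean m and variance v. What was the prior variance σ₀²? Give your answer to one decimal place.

σ₀² = 11.9

Posterior precision equals prior precision plus data precision: 1/σ_n² = 1/σ₀² + n/σ².
So 1/σ₀² = 1/2.6609 − 11/37.7 = 0.375813 − 0.291777 = 0.084036.
Hence σ₀² = 1/0.084036 ≈ 11.9.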